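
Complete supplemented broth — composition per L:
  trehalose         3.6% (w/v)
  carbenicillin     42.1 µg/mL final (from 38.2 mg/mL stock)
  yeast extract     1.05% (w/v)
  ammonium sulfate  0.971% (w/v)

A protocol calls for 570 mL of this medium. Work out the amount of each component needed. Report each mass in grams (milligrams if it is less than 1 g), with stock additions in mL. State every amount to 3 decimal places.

trehalose 20.520 g; carbenicillin 0.628 mL; yeast extract 5.985 g; ammonium sulfate 5.535 g

Working volume: 570 mL = 0.57 L.
trehalose: 3.6% w/v = 36 g/L → 36 × 0.57 L = 20.520 g
carbenicillin: C1V1 = C2V2 → 42.1 µg/mL × 570 mL ÷ 38200 µg/mL = 0.628 mL
yeast extract: 1.05 g per 100 mL × 570 mL ÷ 100 = 5.985 g
ammonium sulfate: 0.971% w/v = 9.71 g/L → 9.71 × 0.57 L = 5.535 g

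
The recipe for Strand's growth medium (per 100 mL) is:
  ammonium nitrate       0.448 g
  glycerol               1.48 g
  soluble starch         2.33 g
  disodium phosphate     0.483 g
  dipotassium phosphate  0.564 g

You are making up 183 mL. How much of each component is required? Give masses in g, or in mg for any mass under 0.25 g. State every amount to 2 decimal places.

Ratio of target to recipe volume: 183 / 100 = 1.83.
ammonium nitrate: 0.448 g × (183 mL / 100 mL) = 0.82 g
glycerol: 1.48 g × (183 mL / 100 mL) = 2.71 g
soluble starch: 2.33 g × (183 mL / 100 mL) = 4.26 g
disodium phosphate: 0.483 g × (183 mL / 100 mL) = 0.88 g
dipotassium phosphate: 0.564 g × (183 mL / 100 mL) = 1.03 g

ammonium nitrate 0.82 g; glycerol 2.71 g; soluble starch 4.26 g; disodium phosphate 0.88 g; dipotassium phosphate 1.03 g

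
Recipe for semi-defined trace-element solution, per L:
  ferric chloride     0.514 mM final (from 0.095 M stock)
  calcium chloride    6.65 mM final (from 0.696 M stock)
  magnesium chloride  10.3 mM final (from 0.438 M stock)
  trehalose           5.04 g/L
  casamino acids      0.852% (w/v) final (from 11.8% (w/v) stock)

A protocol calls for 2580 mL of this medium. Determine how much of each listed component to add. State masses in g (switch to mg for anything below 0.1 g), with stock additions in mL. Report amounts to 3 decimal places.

Working volume: 2580 mL = 2.58 L.
ferric chloride: C1V1 = C2V2 → 0.514 mM × 2580 mL ÷ 95 mM = 13.959 mL
calcium chloride: V = C2·V2/C1 = 6.65 mM × 2580 mL ÷ 696 mM = 24.651 mL
magnesium chloride: C1V1 = C2V2 → 10.3 mM × 2580 mL ÷ 438 mM = 60.671 mL
trehalose: 5.04 g/L × 2.58 L = 13.003 g
casamino acids: dilute stock: 0.852% ÷ 11.8% × 2580 mL = 186.285 mL

ferric chloride 13.959 mL; calcium chloride 24.651 mL; magnesium chloride 60.671 mL; trehalose 13.003 g; casamino acids 186.285 mL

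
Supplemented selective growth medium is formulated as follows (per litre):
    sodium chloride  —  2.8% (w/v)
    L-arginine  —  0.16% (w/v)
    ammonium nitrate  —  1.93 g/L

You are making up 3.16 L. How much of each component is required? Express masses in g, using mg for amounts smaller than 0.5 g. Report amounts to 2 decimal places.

sodium chloride 88.48 g; L-arginine 5.06 g; ammonium nitrate 6.10 g

Scale factor relative to 1 L: 3.16.
sodium chloride: 2.8 g per 100 mL × 3160 mL ÷ 100 = 88.48 g
L-arginine: 0.16% w/v = 1.6 g/L → 1.6 × 3.16 L = 5.06 g
ammonium nitrate: 1.93 g/L × 3.16 L = 6.10 g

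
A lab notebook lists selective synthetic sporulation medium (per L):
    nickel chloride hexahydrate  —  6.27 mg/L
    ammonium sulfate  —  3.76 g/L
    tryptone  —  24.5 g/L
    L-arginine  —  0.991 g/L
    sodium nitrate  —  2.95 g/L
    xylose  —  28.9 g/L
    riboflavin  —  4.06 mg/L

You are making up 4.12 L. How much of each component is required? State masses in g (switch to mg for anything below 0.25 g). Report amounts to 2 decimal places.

nickel chloride hexahydrate 25.83 mg; ammonium sulfate 15.49 g; tryptone 100.94 g; L-arginine 4.08 g; sodium nitrate 12.15 g; xylose 119.07 g; riboflavin 16.73 mg

Scale factor relative to 1 L: 4.12.
nickel chloride hexahydrate: 6.27 mg/L × 4.12 L = 25.83 mg
ammonium sulfate: 3.76 g/L × 4.12 L = 15.49 g
tryptone: 24.5 g/L × 4.12 L = 100.94 g
L-arginine: 0.991 g/L × 4.12 L = 4.08 g
sodium nitrate: 2.95 g/L × 4.12 L = 12.15 g
xylose: 28.9 g/L × 4.12 L = 119.07 g
riboflavin: 4.06 mg/L × 4.12 L = 16.73 mg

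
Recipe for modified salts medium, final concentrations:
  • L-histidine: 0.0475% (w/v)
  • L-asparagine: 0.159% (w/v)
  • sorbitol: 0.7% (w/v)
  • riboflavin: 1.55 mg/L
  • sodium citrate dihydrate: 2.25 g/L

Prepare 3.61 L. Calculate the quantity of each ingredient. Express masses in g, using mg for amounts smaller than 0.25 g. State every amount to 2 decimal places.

L-histidine 1.71 g; L-asparagine 5.74 g; sorbitol 25.27 g; riboflavin 5.60 mg; sodium citrate dihydrate 8.12 g

Working volume: 3.61 L.
L-histidine: 0.0475% w/v = 0.475 g/L → 0.475 × 3.61 L = 1.71 g
L-asparagine: 0.159% w/v = 1.59 g/L → 1.59 × 3.61 L = 5.74 g
sorbitol: 0.7 g per 100 mL × 3610 mL ÷ 100 = 25.27 g
riboflavin: 1.55 mg/L × 3.61 L = 5.60 mg
sodium citrate dihydrate: 2.25 g/L × 3.61 L = 8.12 g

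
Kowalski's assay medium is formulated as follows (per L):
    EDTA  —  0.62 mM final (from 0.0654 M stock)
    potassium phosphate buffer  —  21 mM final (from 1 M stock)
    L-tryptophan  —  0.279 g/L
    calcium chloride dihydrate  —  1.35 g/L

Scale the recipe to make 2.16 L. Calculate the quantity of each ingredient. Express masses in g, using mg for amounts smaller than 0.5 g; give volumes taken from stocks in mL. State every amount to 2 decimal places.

Working volume: 2.16 L.
EDTA: dilute stock: 0.62 mM × 2160 mL ÷ 65.4 mM = 20.48 mL
potassium phosphate buffer: C1V1 = C2V2 → 21 mM × 2160 mL ÷ 1000 mM = 45.36 mL
L-tryptophan: 0.279 g/L × 2.16 L = 0.60 g
calcium chloride dihydrate: 1.35 g/L × 2.16 L = 2.92 g

EDTA 20.48 mL; potassium phosphate buffer 45.36 mL; L-tryptophan 0.60 g; calcium chloride dihydrate 2.92 g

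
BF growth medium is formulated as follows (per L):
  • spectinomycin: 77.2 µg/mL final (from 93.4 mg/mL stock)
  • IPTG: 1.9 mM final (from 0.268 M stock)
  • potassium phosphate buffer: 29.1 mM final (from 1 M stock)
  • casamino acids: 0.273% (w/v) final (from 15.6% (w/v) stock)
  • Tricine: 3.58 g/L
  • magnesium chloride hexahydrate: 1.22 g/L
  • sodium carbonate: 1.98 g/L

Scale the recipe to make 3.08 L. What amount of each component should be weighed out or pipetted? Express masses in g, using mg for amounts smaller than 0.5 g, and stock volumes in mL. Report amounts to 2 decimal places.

spectinomycin 2.55 mL; IPTG 21.84 mL; potassium phosphate buffer 89.63 mL; casamino acids 53.90 mL; Tricine 11.03 g; magnesium chloride hexahydrate 3.76 g; sodium carbonate 6.10 g

Working volume: 3.08 L.
spectinomycin: C1V1 = C2V2 → 77.2 µg/mL × 3080 mL ÷ 93400 µg/mL = 2.55 mL
IPTG: dilute stock: 1.9 mM × 3080 mL ÷ 268 mM = 21.84 mL
potassium phosphate buffer: C1V1 = C2V2 → 29.1 mM × 3080 mL ÷ 1000 mM = 89.63 mL
casamino acids: C1V1 = C2V2 → 0.273% ÷ 15.6% × 3080 mL = 53.90 mL
Tricine: 3.58 g/L × 3.08 L = 11.03 g
magnesium chloride hexahydrate: 1.22 g/L × 3.08 L = 3.76 g
sodium carbonate: 1.98 g/L × 3.08 L = 6.10 g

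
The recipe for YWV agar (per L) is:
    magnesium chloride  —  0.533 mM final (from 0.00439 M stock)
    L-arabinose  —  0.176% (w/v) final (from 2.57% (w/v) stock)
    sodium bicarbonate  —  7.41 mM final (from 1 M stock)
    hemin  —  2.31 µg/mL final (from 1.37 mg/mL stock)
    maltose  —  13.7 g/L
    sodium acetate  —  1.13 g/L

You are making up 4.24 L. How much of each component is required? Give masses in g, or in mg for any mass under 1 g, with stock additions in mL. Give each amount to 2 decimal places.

magnesium chloride 514.79 mL; L-arabinose 290.37 mL; sodium bicarbonate 31.42 mL; hemin 7.15 mL; maltose 58.09 g; sodium acetate 4.79 g

Working volume: 4.24 L.
magnesium chloride: dilute stock: 0.533 mM × 4240 mL ÷ 4.39 mM = 514.79 mL
L-arabinose: V = C2·V2/C1 = 0.176% ÷ 2.57% × 4240 mL = 290.37 mL
sodium bicarbonate: dilute stock: 7.41 mM × 4240 mL ÷ 1000 mM = 31.42 mL
hemin: V = C2·V2/C1 = 2.31 µg/mL × 4240 mL ÷ 1370 µg/mL = 7.15 mL
maltose: 13.7 g/L × 4.24 L = 58.09 g
sodium acetate: 1.13 g/L × 4.24 L = 4.79 g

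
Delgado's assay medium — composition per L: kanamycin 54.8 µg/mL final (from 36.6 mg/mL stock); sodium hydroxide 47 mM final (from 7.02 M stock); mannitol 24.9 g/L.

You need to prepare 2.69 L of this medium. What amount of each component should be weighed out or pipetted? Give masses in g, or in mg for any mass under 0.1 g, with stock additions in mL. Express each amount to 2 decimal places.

kanamycin 4.03 mL; sodium hydroxide 18.01 mL; mannitol 66.98 g

Scale factor relative to 1 L: 2.69.
kanamycin: dilute stock: 54.8 µg/mL × 2690 mL ÷ 36600 µg/mL = 4.03 mL
sodium hydroxide: C1V1 = C2V2 → 47 mM × 2690 mL ÷ 7020 mM = 18.01 mL
mannitol: 24.9 g/L × 2.69 L = 66.98 g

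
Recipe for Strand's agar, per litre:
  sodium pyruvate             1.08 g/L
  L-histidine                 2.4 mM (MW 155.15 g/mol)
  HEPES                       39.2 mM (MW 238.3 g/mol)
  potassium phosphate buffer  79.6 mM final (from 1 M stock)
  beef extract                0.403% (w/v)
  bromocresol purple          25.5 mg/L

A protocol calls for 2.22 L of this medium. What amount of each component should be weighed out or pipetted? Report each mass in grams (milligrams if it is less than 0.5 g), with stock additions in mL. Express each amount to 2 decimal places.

sodium pyruvate 2.40 g; L-histidine 0.83 g; HEPES 20.74 g; potassium phosphate buffer 176.71 mL; beef extract 8.95 g; bromocresol purple 56.61 mg

Working volume: 2.22 L.
sodium pyruvate: 1.08 g/L × 2.22 L = 2.40 g
L-histidine: 2.4 mmol/L × 155.15 g/mol × 2.22 L ÷ 1000 = 0.83 g
HEPES: 39.2 mmol/L × 238.3 g/mol × 2.22 L ÷ 1000 = 20.74 g
potassium phosphate buffer: C1V1 = C2V2 → 79.6 mM × 2220 mL ÷ 1000 mM = 176.71 mL
beef extract: 0.403% w/v = 4.03 g/L → 4.03 × 2.22 L = 8.95 g
bromocresol purple: 25.5 mg/L × 2.22 L = 56.61 mg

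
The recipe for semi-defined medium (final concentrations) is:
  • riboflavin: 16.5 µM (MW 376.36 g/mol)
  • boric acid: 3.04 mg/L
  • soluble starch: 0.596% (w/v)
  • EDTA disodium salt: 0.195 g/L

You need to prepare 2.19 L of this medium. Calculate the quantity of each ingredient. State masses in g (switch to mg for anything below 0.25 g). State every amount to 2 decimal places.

Working volume: 2.19 L.
riboflavin: 16.5 µmol/L × 376.36 g/mol × 2.19 L ÷ 1000 = 13.60 mg
boric acid: 3.04 mg/L × 2.19 L = 6.66 mg
soluble starch: 0.596% w/v = 5.96 g/L → 5.96 × 2.19 L = 13.05 g
EDTA disodium salt: 0.195 g/L × 2.19 L = 0.43 g

riboflavin 13.60 mg; boric acid 6.66 mg; soluble starch 13.05 g; EDTA disodium salt 0.43 g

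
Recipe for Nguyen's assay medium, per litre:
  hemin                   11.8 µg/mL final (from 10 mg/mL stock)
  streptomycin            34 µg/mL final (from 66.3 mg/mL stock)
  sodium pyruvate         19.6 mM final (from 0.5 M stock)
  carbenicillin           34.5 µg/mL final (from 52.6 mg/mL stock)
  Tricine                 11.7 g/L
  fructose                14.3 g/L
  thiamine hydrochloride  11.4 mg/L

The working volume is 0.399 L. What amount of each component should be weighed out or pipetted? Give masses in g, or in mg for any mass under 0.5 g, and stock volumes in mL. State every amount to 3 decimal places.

hemin 0.471 mL; streptomycin 0.205 mL; sodium pyruvate 15.641 mL; carbenicillin 0.262 mL; Tricine 4.668 g; fructose 5.706 g; thiamine hydrochloride 4.549 mg

Scale factor relative to 1 L: 0.399.
hemin: dilute stock: 11.8 µg/mL × 399 mL ÷ 10000 µg/mL = 0.471 mL
streptomycin: C1V1 = C2V2 → 34 µg/mL × 399 mL ÷ 66300 µg/mL = 0.205 mL
sodium pyruvate: dilute stock: 19.6 mM × 399 mL ÷ 500 mM = 15.641 mL
carbenicillin: C1V1 = C2V2 → 34.5 µg/mL × 399 mL ÷ 52600 µg/mL = 0.262 mL
Tricine: 11.7 g/L × 0.399 L = 4.668 g
fructose: 14.3 g/L × 0.399 L = 5.706 g
thiamine hydrochloride: 11.4 mg/L × 0.399 L = 4.549 mg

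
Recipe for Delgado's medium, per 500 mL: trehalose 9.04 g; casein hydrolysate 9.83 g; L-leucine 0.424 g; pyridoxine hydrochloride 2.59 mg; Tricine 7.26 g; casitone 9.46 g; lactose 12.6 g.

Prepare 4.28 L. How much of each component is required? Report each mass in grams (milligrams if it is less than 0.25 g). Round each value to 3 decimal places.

Ratio of target to recipe volume: 4280 / 500 = 8.56.
trehalose: 9.04 g × (4280 mL / 500 mL) = 77.382 g
casein hydrolysate: 9.83 g × (4280 mL / 500 mL) = 84.145 g
L-leucine: 0.424 g × (4280 mL / 500 mL) = 3.629 g
pyridoxine hydrochloride: 2.59 mg × (4280 mL / 500 mL) = 22.170 mg
Tricine: 7.26 g × (4280 mL / 500 mL) = 62.146 g
casitone: 9.46 g × (4280 mL / 500 mL) = 80.978 g
lactose: 12.6 g × (4280 mL / 500 mL) = 107.856 g

trehalose 77.382 g; casein hydrolysate 84.145 g; L-leucine 3.629 g; pyridoxine hydrochloride 22.170 mg; Tricine 62.146 g; casitone 80.978 g; lactose 107.856 g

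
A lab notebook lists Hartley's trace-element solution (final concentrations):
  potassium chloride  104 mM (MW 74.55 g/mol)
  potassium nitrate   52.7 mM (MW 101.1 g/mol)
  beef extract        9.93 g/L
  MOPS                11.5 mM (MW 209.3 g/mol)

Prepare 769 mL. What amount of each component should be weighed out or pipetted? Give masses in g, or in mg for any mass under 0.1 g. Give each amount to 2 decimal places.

potassium chloride 5.96 g; potassium nitrate 4.10 g; beef extract 7.64 g; MOPS 1.85 g

Target volume = 769 mL = 0.769 L.
potassium chloride: 104 mmol/L × 74.55 g/mol × 0.769 L ÷ 1000 = 5.96 g
potassium nitrate: 52.7 mmol/L × 101.1 g/mol × 0.769 L ÷ 1000 = 4.10 g
beef extract: 9.93 g/L × 0.769 L = 7.64 g
MOPS: 11.5 mmol/L × 209.3 g/mol × 0.769 L ÷ 1000 = 1.85 g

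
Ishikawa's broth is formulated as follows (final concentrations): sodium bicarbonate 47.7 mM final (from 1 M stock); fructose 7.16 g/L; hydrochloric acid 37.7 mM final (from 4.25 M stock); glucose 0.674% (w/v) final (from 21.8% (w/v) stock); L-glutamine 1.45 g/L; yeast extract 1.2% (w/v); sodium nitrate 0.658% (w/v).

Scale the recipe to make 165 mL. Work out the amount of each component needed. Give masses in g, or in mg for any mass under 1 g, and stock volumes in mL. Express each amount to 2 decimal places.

Target volume = 165 mL = 0.165 L.
sodium bicarbonate: C1V1 = C2V2 → 47.7 mM × 165 mL ÷ 1000 mM = 7.87 mL
fructose: 7.16 g/L × 0.165 L = 1.18 g
hydrochloric acid: dilute stock: 37.7 mM × 165 mL ÷ 4250 mM = 1.46 mL
glucose: dilute stock: 0.674% ÷ 21.8% × 165 mL = 5.10 mL
L-glutamine: 1.45 g/L × 0.165 L = 0.23925 g = 239.25 mg
yeast extract: 1.2% w/v = 12 g/L → 12 × 0.165 L = 1.98 g
sodium nitrate: 0.658 g per 100 mL × 165 mL ÷ 100 = 1.09 g

sodium bicarbonate 7.87 mL; fructose 1.18 g; hydrochloric acid 1.46 mL; glucose 5.10 mL; L-glutamine 239.25 mg; yeast extract 1.98 g; sodium nitrate 1.09 g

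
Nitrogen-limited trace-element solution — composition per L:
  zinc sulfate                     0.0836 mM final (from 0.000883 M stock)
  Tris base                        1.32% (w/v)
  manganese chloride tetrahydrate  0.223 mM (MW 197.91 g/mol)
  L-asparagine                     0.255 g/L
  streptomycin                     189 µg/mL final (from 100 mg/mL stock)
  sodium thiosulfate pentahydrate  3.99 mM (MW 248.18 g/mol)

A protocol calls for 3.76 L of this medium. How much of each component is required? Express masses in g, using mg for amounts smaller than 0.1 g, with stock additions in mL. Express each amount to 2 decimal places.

zinc sulfate 355.99 mL; Tris base 49.63 g; manganese chloride tetrahydrate 0.17 g; L-asparagine 0.96 g; streptomycin 7.11 mL; sodium thiosulfate pentahydrate 3.72 g

Scale factor relative to 1 L: 3.76.
zinc sulfate: C1V1 = C2V2 → 0.0836 mM × 3760 mL ÷ 0.883 mM = 355.99 mL
Tris base: 1.32 g per 100 mL × 3760 mL ÷ 100 = 49.63 g
manganese chloride tetrahydrate: 0.223 mmol/L × 197.91 g/mol × 3.76 L ÷ 1000 = 0.17 g
L-asparagine: 0.255 g/L × 3.76 L = 0.96 g
streptomycin: dilute stock: 189 µg/mL × 3760 mL ÷ 100000 µg/mL = 7.11 mL
sodium thiosulfate pentahydrate: 3.99 mmol/L × 248.18 g/mol × 3.76 L ÷ 1000 = 3.72 g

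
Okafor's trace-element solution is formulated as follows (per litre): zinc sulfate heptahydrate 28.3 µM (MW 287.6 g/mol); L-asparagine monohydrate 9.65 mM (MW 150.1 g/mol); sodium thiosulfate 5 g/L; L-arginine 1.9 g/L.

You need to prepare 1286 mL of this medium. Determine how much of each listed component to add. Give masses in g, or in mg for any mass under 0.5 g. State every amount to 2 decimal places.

Scale factor relative to 1 L: 1.286.
zinc sulfate heptahydrate: 28.3 µmol/L × 287.6 g/mol × 1.286 L ÷ 1000 = 10.47 mg
L-asparagine monohydrate: 9.65 mmol/L × 150.1 g/mol × 1.286 L ÷ 1000 = 1.86 g
sodium thiosulfate: 5 g/L × 1.286 L = 6.43 g
L-arginine: 1.9 g/L × 1.286 L = 2.44 g

zinc sulfate heptahydrate 10.47 mg; L-asparagine monohydrate 1.86 g; sodium thiosulfate 6.43 g; L-arginine 2.44 g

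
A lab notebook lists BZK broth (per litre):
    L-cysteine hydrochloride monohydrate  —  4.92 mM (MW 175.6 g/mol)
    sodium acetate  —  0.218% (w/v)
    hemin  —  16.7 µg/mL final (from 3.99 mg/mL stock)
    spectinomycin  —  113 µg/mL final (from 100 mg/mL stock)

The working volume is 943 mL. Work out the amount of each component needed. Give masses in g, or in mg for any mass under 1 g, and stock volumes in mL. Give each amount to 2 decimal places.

Scale factor relative to 1 L: 0.943.
L-cysteine hydrochloride monohydrate: 4.92 mmol/L × 175.6 mg/mmol × 0.943 L = 814.71 mg
sodium acetate: 0.218 g per 100 mL × 943 mL ÷ 100 = 2.06 g
hemin: V = C2·V2/C1 = 16.7 µg/mL × 943 mL ÷ 3990 µg/mL = 3.95 mL
spectinomycin: V = C2·V2/C1 = 113 µg/mL × 943 mL ÷ 100000 µg/mL = 1.07 mL

L-cysteine hydrochloride monohydrate 814.71 mg; sodium acetate 2.06 g; hemin 3.95 mL; spectinomycin 1.07 mL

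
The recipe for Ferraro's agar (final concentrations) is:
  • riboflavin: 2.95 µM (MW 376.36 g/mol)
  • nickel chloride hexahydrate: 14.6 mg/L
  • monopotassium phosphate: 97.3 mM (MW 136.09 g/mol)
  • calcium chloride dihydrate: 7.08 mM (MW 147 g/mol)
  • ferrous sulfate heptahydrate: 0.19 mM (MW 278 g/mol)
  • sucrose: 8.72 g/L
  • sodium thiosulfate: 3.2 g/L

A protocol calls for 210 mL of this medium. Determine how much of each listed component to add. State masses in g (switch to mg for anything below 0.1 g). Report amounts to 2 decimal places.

Working volume: 210 mL = 0.21 L.
riboflavin: 2.95 µmol/L × 376.36 g/mol × 0.21 L ÷ 1000 = 0.23 mg
nickel chloride hexahydrate: 14.6 mg/L × 0.21 L = 3.07 mg
monopotassium phosphate: 97.3 mmol/L × 136.09 g/mol × 0.21 L ÷ 1000 = 2.78 g
calcium chloride dihydrate: 7.08 mmol/L × 147 g/mol × 0.21 L ÷ 1000 = 0.22 g
ferrous sulfate heptahydrate: 0.19 mmol/L × 278 mg/mmol × 0.21 L = 11.09 mg
sucrose: 8.72 g/L × 0.21 L = 1.83 g
sodium thiosulfate: 3.2 g/L × 0.21 L = 0.67 g

riboflavin 0.23 mg; nickel chloride hexahydrate 3.07 mg; monopotassium phosphate 2.78 g; calcium chloride dihydrate 0.22 g; ferrous sulfate heptahydrate 11.09 mg; sucrose 1.83 g; sodium thiosulfate 0.67 g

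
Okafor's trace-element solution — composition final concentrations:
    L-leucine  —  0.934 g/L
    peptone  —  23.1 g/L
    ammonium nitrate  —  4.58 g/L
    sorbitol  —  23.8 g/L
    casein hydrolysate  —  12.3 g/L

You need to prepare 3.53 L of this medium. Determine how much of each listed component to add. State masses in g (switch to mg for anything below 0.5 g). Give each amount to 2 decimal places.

L-leucine 3.30 g; peptone 81.54 g; ammonium nitrate 16.17 g; sorbitol 84.01 g; casein hydrolysate 43.42 g

Scale factor relative to 1 L: 3.53.
L-leucine: 0.934 g/L × 3.53 L = 3.30 g
peptone: 23.1 g/L × 3.53 L = 81.54 g
ammonium nitrate: 4.58 g/L × 3.53 L = 16.17 g
sorbitol: 23.8 g/L × 3.53 L = 84.01 g
casein hydrolysate: 12.3 g/L × 3.53 L = 43.42 g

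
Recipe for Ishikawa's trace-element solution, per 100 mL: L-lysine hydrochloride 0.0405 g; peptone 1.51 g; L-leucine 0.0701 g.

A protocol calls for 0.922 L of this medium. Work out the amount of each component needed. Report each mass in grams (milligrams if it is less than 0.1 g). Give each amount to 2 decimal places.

L-lysine hydrochloride 0.37 g; peptone 13.92 g; L-leucine 0.65 g

Ratio of target to recipe volume: 922 / 100 = 9.22.
L-lysine hydrochloride: 0.0405 g × (922 mL / 100 mL) = 0.37 g
peptone: 1.51 g × (922 mL / 100 mL) = 13.92 g
L-leucine: 0.0701 g × (922 mL / 100 mL) = 0.65 g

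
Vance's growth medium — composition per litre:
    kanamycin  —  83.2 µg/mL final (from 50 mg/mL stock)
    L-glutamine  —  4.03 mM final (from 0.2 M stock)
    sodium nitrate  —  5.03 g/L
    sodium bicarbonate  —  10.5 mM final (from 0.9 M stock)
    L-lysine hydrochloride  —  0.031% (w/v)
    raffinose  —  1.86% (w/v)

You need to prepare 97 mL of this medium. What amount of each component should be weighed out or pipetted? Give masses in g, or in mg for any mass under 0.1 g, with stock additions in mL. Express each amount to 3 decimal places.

Working volume: 97 mL = 0.097 L.
kanamycin: dilute stock: 83.2 µg/mL × 97 mL ÷ 50000 µg/mL = 0.161 mL
L-glutamine: V = C2·V2/C1 = 4.03 mM × 97 mL ÷ 200 mM = 1.955 mL
sodium nitrate: 5.03 g/L × 0.097 L = 0.488 g
sodium bicarbonate: dilute stock: 10.5 mM × 97 mL ÷ 900 mM = 1.132 mL
L-lysine hydrochloride: 0.031% w/v = 0.31 g/L → 0.31 × 0.097 L = 0.03007 g = 30.070 mg
raffinose: 1.86 g per 100 mL × 97 mL ÷ 100 = 1.804 g

kanamycin 0.161 mL; L-glutamine 1.955 mL; sodium nitrate 0.488 g; sodium bicarbonate 1.132 mL; L-lysine hydrochloride 30.070 mg; raffinose 1.804 g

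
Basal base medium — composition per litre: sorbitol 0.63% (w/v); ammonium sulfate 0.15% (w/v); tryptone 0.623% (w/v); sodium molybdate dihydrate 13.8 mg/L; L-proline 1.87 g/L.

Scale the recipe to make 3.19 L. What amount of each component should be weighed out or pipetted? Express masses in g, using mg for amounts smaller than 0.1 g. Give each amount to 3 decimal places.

Working volume: 3.19 L.
sorbitol: 0.63% w/v = 6.3 g/L → 6.3 × 3.19 L = 20.097 g
ammonium sulfate: 0.15% w/v = 1.5 g/L → 1.5 × 3.19 L = 4.785 g
tryptone: 0.623 g per 100 mL × 3190 mL ÷ 100 = 19.874 g
sodium molybdate dihydrate: 13.8 mg/L × 3.19 L = 44.022 mg
L-proline: 1.87 g/L × 3.19 L = 5.965 g

sorbitol 20.097 g; ammonium sulfate 4.785 g; tryptone 19.874 g; sodium molybdate dihydrate 44.022 mg; L-proline 5.965 g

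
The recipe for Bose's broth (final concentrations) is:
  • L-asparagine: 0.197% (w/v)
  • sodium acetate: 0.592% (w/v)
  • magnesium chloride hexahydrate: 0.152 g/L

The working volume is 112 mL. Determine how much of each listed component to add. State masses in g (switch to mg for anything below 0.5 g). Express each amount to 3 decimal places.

Working volume: 112 mL = 0.112 L.
L-asparagine: 0.197% w/v = 1.97 g/L → 1.97 × 0.112 L = 0.22064 g = 220.640 mg
sodium acetate: 0.592 g per 100 mL × 112 mL ÷ 100 = 0.663 g
magnesium chloride hexahydrate: 0.152 g/L × 0.112 L = 0.017024 g = 17.024 mg

L-asparagine 220.640 mg; sodium acetate 0.663 g; magnesium chloride hexahydrate 17.024 mg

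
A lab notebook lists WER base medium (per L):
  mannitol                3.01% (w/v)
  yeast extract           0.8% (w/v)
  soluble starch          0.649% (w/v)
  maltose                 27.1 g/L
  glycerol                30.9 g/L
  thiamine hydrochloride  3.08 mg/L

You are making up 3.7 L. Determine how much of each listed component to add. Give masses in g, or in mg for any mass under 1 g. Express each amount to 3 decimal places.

mannitol 111.370 g; yeast extract 29.600 g; soluble starch 24.013 g; maltose 100.270 g; glycerol 114.330 g; thiamine hydrochloride 11.396 mg

Working volume: 3.7 L.
mannitol: 3.01 g per 100 mL × 3700 mL ÷ 100 = 111.370 g
yeast extract: 0.8% w/v = 8 g/L → 8 × 3.7 L = 29.600 g
soluble starch: 0.649% w/v = 6.49 g/L → 6.49 × 3.7 L = 24.013 g
maltose: 27.1 g/L × 3.7 L = 100.270 g
glycerol: 30.9 g/L × 3.7 L = 114.330 g
thiamine hydrochloride: 3.08 mg/L × 3.7 L = 11.396 mg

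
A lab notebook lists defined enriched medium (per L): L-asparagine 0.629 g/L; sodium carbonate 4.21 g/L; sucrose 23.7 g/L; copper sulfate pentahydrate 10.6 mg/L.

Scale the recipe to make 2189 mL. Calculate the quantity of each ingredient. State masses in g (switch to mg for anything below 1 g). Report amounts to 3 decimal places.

L-asparagine 1.377 g; sodium carbonate 9.216 g; sucrose 51.879 g; copper sulfate pentahydrate 23.203 mg

Working volume: 2189 mL = 2.189 L.
L-asparagine: 0.629 g/L × 2.189 L = 1.377 g
sodium carbonate: 4.21 g/L × 2.189 L = 9.216 g
sucrose: 23.7 g/L × 2.189 L = 51.879 g
copper sulfate pentahydrate: 10.6 mg/L × 2.189 L = 23.203 mg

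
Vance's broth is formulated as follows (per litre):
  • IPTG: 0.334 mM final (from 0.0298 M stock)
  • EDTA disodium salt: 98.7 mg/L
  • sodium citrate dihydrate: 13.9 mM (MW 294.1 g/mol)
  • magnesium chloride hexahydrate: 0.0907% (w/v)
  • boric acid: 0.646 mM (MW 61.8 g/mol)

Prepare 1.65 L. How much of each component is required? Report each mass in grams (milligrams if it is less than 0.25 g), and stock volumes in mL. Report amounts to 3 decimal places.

IPTG 18.493 mL; EDTA disodium salt 162.855 mg; sodium citrate dihydrate 6.745 g; magnesium chloride hexahydrate 1.497 g; boric acid 65.873 mg

Scale factor relative to 1 L: 1.65.
IPTG: V = C2·V2/C1 = 0.334 mM × 1650 mL ÷ 29.8 mM = 18.493 mL
EDTA disodium salt: 98.7 mg/L × 1.65 L = 162.855 mg
sodium citrate dihydrate: 13.9 mmol/L × 294.1 g/mol × 1.65 L ÷ 1000 = 6.745 g
magnesium chloride hexahydrate: 0.0907 g per 100 mL × 1650 mL ÷ 100 = 1.497 g
boric acid: 0.646 mmol/L × 61.8 mg/mmol × 1.65 L = 65.873 mg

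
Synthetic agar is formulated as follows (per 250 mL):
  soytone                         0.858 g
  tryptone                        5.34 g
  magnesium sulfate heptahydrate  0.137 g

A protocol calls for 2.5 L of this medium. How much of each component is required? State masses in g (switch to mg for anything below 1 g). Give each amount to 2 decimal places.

Ratio of target to recipe volume: 2500 / 250 = 10.
soytone: 0.858 g × (2500 mL / 250 mL) = 8.58 g
tryptone: 5.34 g × (2500 mL / 250 mL) = 53.40 g
magnesium sulfate heptahydrate: 0.137 g × (2500 mL / 250 mL) = 1.37 g

soytone 8.58 g; tryptone 53.40 g; magnesium sulfate heptahydrate 1.37 g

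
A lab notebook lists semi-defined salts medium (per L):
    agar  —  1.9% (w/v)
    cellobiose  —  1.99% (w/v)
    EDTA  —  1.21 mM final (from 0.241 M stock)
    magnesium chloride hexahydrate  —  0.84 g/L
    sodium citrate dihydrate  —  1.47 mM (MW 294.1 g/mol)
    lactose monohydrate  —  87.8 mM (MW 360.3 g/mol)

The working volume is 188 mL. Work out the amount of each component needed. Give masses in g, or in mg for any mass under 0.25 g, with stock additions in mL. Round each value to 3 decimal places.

agar 3.572 g; cellobiose 3.741 g; EDTA 0.944 mL; magnesium chloride hexahydrate 157.920 mg; sodium citrate dihydrate 81.277 mg; lactose monohydrate 5.947 g

Scale factor relative to 1 L: 0.188.
agar: 1.9 g per 100 mL × 188 mL ÷ 100 = 3.572 g
cellobiose: 1.99 g per 100 mL × 188 mL ÷ 100 = 3.741 g
EDTA: C1V1 = C2V2 → 1.21 mM × 188 mL ÷ 241 mM = 0.944 mL
magnesium chloride hexahydrate: 0.84 g/L × 0.188 L = 0.15792 g = 157.920 mg
sodium citrate dihydrate: 1.47 mmol/L × 294.1 mg/mmol × 0.188 L = 81.277 mg
lactose monohydrate: 87.8 mmol/L × 360.3 g/mol × 0.188 L ÷ 1000 = 5.947 g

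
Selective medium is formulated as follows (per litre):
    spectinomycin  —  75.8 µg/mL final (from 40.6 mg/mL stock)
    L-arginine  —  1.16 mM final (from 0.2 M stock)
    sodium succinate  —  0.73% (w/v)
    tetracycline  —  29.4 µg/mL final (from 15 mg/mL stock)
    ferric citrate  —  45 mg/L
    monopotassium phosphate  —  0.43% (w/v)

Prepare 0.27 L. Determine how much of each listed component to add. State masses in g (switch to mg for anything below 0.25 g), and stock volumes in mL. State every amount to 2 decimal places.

spectinomycin 0.50 mL; L-arginine 1.57 mL; sodium succinate 1.97 g; tetracycline 0.53 mL; ferric citrate 12.15 mg; monopotassium phosphate 1.16 g

Scale factor relative to 1 L: 0.27.
spectinomycin: C1V1 = C2V2 → 75.8 µg/mL × 270 mL ÷ 40600 µg/mL = 0.50 mL
L-arginine: V = C2·V2/C1 = 1.16 mM × 270 mL ÷ 200 mM = 1.57 mL
sodium succinate: 0.73 g per 100 mL × 270 mL ÷ 100 = 1.97 g
tetracycline: V = C2·V2/C1 = 29.4 µg/mL × 270 mL ÷ 15000 µg/mL = 0.53 mL
ferric citrate: 45 mg/L × 0.27 L = 12.15 mg
monopotassium phosphate: 0.43 g per 100 mL × 270 mL ÷ 100 = 1.16 g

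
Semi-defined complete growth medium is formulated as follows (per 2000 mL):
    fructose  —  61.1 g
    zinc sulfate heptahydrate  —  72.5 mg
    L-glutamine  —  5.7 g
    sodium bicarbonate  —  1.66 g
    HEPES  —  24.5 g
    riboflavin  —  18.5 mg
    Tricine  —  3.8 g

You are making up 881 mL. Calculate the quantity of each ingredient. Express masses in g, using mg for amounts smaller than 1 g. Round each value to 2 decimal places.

fructose 26.91 g; zinc sulfate heptahydrate 31.94 mg; L-glutamine 2.51 g; sodium bicarbonate 731.23 mg; HEPES 10.79 g; riboflavin 8.15 mg; Tricine 1.67 g

Ratio of target to recipe volume: 881 / 2000 = 0.4405.
fructose: 61.1 g × (881 mL / 2000 mL) = 26.91 g
zinc sulfate heptahydrate: 72.5 mg × (881 mL / 2000 mL) = 31.94 mg
L-glutamine: 5.7 g × (881 mL / 2000 mL) = 2.51 g
sodium bicarbonate: 1.66 g × (881 mL / 2000 mL) = 0.73123 g = 731.23 mg
HEPES: 24.5 g × (881 mL / 2000 mL) = 10.79 g
riboflavin: 18.5 mg × (881 mL / 2000 mL) = 8.15 mg
Tricine: 3.8 g × (881 mL / 2000 mL) = 1.67 g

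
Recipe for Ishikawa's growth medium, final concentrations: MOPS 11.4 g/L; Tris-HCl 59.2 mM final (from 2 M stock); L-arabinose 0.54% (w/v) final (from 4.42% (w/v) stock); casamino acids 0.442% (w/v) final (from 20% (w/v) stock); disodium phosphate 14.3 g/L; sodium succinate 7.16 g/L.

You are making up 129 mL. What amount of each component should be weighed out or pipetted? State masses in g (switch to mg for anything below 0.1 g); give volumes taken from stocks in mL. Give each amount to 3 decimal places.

Working volume: 129 mL = 0.129 L.
MOPS: 11.4 g/L × 0.129 L = 1.471 g
Tris-HCl: dilute stock: 59.2 mM × 129 mL ÷ 2000 mM = 3.818 mL
L-arabinose: V = C2·V2/C1 = 0.54% ÷ 4.42% × 129 mL = 15.760 mL
casamino acids: dilute stock: 0.442% ÷ 20% × 129 mL = 2.851 mL
disodium phosphate: 14.3 g/L × 0.129 L = 1.845 g
sodium succinate: 7.16 g/L × 0.129 L = 0.924 g

MOPS 1.471 g; Tris-HCl 3.818 mL; L-arabinose 15.760 mL; casamino acids 2.851 mL; disodium phosphate 1.845 g; sodium succinate 0.924 g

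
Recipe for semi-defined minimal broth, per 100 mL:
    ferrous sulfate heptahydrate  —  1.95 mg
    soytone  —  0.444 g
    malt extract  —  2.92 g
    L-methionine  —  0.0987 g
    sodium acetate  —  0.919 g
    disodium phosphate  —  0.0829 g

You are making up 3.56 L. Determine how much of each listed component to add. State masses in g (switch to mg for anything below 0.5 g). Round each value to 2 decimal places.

Ratio of target to recipe volume: 3560 / 100 = 35.6.
ferrous sulfate heptahydrate: 1.95 mg × (3560 mL / 100 mL) = 69.42 mg
soytone: 0.444 g × (3560 mL / 100 mL) = 15.81 g
malt extract: 2.92 g × (3560 mL / 100 mL) = 103.95 g
L-methionine: 0.0987 g × (3560 mL / 100 mL) = 3.51 g
sodium acetate: 0.919 g × (3560 mL / 100 mL) = 32.72 g
disodium phosphate: 0.0829 g × (3560 mL / 100 mL) = 2.95 g

ferrous sulfate heptahydrate 69.42 mg; soytone 15.81 g; malt extract 103.95 g; L-methionine 3.51 g; sodium acetate 32.72 g; disodium phosphate 2.95 g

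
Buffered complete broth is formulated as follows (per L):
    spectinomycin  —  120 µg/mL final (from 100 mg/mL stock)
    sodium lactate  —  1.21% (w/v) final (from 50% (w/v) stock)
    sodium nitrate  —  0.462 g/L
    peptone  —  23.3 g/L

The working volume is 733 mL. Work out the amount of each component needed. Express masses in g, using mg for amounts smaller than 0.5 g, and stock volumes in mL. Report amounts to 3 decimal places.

spectinomycin 0.880 mL; sodium lactate 17.739 mL; sodium nitrate 338.646 mg; peptone 17.079 g

Target volume = 733 mL = 0.733 L.
spectinomycin: V = C2·V2/C1 = 120 µg/mL × 733 mL ÷ 100000 µg/mL = 0.880 mL
sodium lactate: C1V1 = C2V2 → 1.21% ÷ 50% × 733 mL = 17.739 mL
sodium nitrate: 0.462 g/L × 0.733 L = 0.338646 g = 338.646 mg
peptone: 23.3 g/L × 0.733 L = 17.079 g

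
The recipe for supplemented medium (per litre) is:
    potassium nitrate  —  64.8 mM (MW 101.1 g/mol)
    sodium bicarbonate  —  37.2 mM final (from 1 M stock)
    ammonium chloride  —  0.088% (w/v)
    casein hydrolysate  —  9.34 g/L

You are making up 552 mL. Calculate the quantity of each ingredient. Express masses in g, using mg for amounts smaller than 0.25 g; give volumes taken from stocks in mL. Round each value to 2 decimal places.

Working volume: 552 mL = 0.552 L.
potassium nitrate: 64.8 mmol/L × 101.1 g/mol × 0.552 L ÷ 1000 = 3.62 g
sodium bicarbonate: V = C2·V2/C1 = 37.2 mM × 552 mL ÷ 1000 mM = 20.53 mL
ammonium chloride: 0.088 g per 100 mL × 552 mL ÷ 100 = 0.49 g
casein hydrolysate: 9.34 g/L × 0.552 L = 5.16 g

potassium nitrate 3.62 g; sodium bicarbonate 20.53 mL; ammonium chloride 0.49 g; casein hydrolysate 5.16 g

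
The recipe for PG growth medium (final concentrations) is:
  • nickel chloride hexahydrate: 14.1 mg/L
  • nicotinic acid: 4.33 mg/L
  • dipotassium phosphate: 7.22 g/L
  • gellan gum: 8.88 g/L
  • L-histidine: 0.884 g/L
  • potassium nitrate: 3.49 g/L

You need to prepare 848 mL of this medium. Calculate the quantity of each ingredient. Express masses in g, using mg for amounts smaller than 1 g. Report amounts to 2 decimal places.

Working volume: 848 mL = 0.848 L.
nickel chloride hexahydrate: 14.1 mg/L × 0.848 L = 11.96 mg
nicotinic acid: 4.33 mg/L × 0.848 L = 3.67 mg
dipotassium phosphate: 7.22 g/L × 0.848 L = 6.12 g
gellan gum: 8.88 g/L × 0.848 L = 7.53 g
L-histidine: 0.884 g/L × 0.848 L = 0.749632 g = 749.63 mg
potassium nitrate: 3.49 g/L × 0.848 L = 2.96 g

nickel chloride hexahydrate 11.96 mg; nicotinic acid 3.67 mg; dipotassium phosphate 6.12 g; gellan gum 7.53 g; L-histidine 749.63 mg; potassium nitrate 2.96 g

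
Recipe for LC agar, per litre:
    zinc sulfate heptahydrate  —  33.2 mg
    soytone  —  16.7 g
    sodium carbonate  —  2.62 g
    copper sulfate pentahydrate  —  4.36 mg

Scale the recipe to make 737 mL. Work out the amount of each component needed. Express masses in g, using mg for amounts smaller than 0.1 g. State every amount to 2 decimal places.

zinc sulfate heptahydrate 24.47 mg; soytone 12.31 g; sodium carbonate 1.93 g; copper sulfate pentahydrate 3.21 mg

Ratio of target to recipe volume: 737 / 1000 = 0.737.
zinc sulfate heptahydrate: 33.2 mg × (737 mL / 1000 mL) = 24.47 mg
soytone: 16.7 g × (737 mL / 1000 mL) = 12.31 g
sodium carbonate: 2.62 g × (737 mL / 1000 mL) = 1.93 g
copper sulfate pentahydrate: 4.36 mg × (737 mL / 1000 mL) = 3.21 mg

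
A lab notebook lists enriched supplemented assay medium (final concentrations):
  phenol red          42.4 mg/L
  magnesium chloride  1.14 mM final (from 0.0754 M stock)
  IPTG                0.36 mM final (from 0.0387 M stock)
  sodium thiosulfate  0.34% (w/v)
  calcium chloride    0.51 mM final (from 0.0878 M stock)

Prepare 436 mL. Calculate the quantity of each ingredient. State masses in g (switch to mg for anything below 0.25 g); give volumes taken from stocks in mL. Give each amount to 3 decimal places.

phenol red 18.486 mg; magnesium chloride 6.592 mL; IPTG 4.056 mL; sodium thiosulfate 1.482 g; calcium chloride 2.533 mL

Target volume = 436 mL = 0.436 L.
phenol red: 42.4 mg/L × 0.436 L = 18.486 mg
magnesium chloride: C1V1 = C2V2 → 1.14 mM × 436 mL ÷ 75.4 mM = 6.592 mL
IPTG: V = C2·V2/C1 = 0.36 mM × 436 mL ÷ 38.7 mM = 4.056 mL
sodium thiosulfate: 0.34 g per 100 mL × 436 mL ÷ 100 = 1.482 g
calcium chloride: dilute stock: 0.51 mM × 436 mL ÷ 87.8 mM = 2.533 mL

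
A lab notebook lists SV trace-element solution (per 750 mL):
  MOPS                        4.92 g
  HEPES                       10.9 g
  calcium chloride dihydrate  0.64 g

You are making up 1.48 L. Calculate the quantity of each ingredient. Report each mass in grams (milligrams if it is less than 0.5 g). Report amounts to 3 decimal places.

MOPS 9.709 g; HEPES 21.509 g; calcium chloride dihydrate 1.263 g

Ratio of target to recipe volume: 1480 / 750 = 1.97333.
MOPS: 4.92 g × (1480 mL / 750 mL) = 9.709 g
HEPES: 10.9 g × (1480 mL / 750 mL) = 21.509 g
calcium chloride dihydrate: 0.64 g × (1480 mL / 750 mL) = 1.263 g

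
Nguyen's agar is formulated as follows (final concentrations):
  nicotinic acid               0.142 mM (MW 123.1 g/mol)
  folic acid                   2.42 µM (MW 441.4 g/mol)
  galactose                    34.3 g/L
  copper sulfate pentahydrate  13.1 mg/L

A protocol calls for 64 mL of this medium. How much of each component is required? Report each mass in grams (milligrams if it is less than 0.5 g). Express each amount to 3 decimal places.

nicotinic acid 1.119 mg; folic acid 0.068 mg; galactose 2.195 g; copper sulfate pentahydrate 0.838 mg

Target volume = 64 mL = 0.064 L.
nicotinic acid: 0.142 mmol/L × 123.1 mg/mmol × 0.064 L = 1.119 mg
folic acid: 2.42 µmol/L × 441.4 g/mol × 0.064 L ÷ 1000 = 0.068 mg
galactose: 34.3 g/L × 0.064 L = 2.195 g
copper sulfate pentahydrate: 13.1 mg/L × 0.064 L = 0.838 mg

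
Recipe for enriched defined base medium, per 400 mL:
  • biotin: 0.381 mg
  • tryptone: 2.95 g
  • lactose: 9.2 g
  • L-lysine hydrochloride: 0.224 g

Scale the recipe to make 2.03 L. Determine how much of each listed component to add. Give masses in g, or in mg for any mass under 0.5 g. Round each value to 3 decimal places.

biotin 1.934 mg; tryptone 14.971 g; lactose 46.690 g; L-lysine hydrochloride 1.137 g

Scale factor = 2030 mL / 400 mL = 5.075.
biotin: 0.381 mg × (2030 mL / 400 mL) = 1.934 mg
tryptone: 2.95 g × (2030 mL / 400 mL) = 14.971 g
lactose: 9.2 g × (2030 mL / 400 mL) = 46.690 g
L-lysine hydrochloride: 0.224 g × (2030 mL / 400 mL) = 1.137 g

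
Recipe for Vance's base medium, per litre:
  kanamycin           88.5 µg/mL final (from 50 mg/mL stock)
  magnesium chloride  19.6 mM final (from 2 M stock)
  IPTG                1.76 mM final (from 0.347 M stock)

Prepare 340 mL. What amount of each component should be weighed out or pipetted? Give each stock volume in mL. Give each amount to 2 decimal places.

kanamycin 0.60 mL; magnesium chloride 3.33 mL; IPTG 1.72 mL

Scale factor relative to 1 L: 0.34.
kanamycin: V = C2·V2/C1 = 88.5 µg/mL × 340 mL ÷ 50000 µg/mL = 0.60 mL
magnesium chloride: C1V1 = C2V2 → 19.6 mM × 340 mL ÷ 2000 mM = 3.33 mL
IPTG: V = C2·V2/C1 = 1.76 mM × 340 mL ÷ 347 mM = 1.72 mL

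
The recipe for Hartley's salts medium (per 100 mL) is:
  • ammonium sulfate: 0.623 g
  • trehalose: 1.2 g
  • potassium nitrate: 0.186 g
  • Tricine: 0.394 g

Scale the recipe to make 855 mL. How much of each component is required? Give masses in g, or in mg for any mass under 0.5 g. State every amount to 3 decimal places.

Ratio of target to recipe volume: 855 / 100 = 8.55.
ammonium sulfate: 0.623 g × (855 mL / 100 mL) = 5.327 g
trehalose: 1.2 g × (855 mL / 100 mL) = 10.260 g
potassium nitrate: 0.186 g × (855 mL / 100 mL) = 1.590 g
Tricine: 0.394 g × (855 mL / 100 mL) = 3.369 g

ammonium sulfate 5.327 g; trehalose 10.260 g; potassium nitrate 1.590 g; Tricine 3.369 g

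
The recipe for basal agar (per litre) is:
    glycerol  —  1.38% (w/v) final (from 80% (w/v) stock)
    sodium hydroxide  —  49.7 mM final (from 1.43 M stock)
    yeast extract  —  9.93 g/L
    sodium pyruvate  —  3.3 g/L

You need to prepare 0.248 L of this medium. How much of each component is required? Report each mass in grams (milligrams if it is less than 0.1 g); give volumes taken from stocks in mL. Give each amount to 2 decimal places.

Scale factor relative to 1 L: 0.248.
glycerol: dilute stock: 1.38% ÷ 80% × 248 mL = 4.28 mL
sodium hydroxide: C1V1 = C2V2 → 49.7 mM × 248 mL ÷ 1430 mM = 8.62 mL
yeast extract: 9.93 g/L × 0.248 L = 2.46 g
sodium pyruvate: 3.3 g/L × 0.248 L = 0.82 g

glycerol 4.28 mL; sodium hydroxide 8.62 mL; yeast extract 2.46 g; sodium pyruvate 0.82 g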